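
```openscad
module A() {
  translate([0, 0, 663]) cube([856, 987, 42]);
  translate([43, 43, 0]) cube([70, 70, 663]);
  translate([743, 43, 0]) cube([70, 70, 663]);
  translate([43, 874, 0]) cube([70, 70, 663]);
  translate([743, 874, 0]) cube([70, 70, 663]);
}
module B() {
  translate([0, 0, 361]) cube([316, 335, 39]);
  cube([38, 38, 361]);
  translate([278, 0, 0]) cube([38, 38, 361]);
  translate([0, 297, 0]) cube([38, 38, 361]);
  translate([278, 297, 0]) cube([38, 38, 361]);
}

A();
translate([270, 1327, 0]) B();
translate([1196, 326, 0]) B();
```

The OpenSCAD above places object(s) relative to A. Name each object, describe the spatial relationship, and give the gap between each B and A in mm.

Each stool's nearest face is 340 mm from the table's bounding box.

A is a table. B is a stool. Two stools sit around the table at the +y, +x sides. The gap between each stool and the table is 340 mm.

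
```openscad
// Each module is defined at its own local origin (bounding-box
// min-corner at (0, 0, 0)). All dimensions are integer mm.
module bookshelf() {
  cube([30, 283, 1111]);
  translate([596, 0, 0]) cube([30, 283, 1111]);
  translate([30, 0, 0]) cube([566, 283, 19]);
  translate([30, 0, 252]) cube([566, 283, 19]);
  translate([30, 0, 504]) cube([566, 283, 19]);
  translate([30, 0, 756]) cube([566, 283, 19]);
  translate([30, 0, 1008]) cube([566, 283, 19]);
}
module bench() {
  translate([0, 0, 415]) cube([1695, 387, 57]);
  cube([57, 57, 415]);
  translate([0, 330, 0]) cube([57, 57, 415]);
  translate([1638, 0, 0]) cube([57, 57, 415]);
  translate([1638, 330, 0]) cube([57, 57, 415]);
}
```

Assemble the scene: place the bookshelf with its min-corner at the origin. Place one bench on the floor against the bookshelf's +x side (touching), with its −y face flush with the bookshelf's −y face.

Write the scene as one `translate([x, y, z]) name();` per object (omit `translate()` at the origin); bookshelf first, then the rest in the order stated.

bookshelf();
translate([626, 0, 0]) bench();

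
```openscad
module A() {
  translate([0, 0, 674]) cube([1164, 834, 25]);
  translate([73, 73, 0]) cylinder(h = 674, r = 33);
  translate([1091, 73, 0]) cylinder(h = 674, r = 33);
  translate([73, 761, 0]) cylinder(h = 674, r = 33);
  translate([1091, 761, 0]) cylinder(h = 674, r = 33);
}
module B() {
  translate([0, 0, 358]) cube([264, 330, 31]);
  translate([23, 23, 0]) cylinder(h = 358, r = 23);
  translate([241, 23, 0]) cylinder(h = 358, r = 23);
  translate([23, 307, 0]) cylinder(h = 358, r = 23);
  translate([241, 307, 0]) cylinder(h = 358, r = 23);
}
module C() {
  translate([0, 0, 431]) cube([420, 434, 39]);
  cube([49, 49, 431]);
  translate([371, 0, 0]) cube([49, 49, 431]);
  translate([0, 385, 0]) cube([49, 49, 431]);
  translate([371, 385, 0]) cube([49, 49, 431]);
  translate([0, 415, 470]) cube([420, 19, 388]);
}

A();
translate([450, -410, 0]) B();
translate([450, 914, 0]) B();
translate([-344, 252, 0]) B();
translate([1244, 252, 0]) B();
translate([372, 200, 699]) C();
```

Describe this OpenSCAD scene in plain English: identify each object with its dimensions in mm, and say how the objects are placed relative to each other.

A is a rectangular dining table. The top is 1164×834×25 mm with its upper surface at z = 699 mm. It stands on four round legs of 66 mm diameter, each leg's bounding box inset 40 mm from the nearest pair of top edges, running from the floor to the underside of the top.

B is a four-legged stool. The seat is a 264×330×31 mm slab whose top surface is at z = 389 mm; four round legs, each 46 mm in diameter, run from the floor (z = 0) to the underside of the seat, each leg's axis is inset half a diameter from the nearest pair of seat edges (so the leg's bounding box is flush with the corner).

C is a chair. The seat is a 420×434×39 mm slab with its top at z = 470 mm, on four 49×49 mm corner legs (flush with the seat edges, standing on z = 0). A flat backrest 19 mm thick, 388 mm tall, spans the full seat width and rises from the seat top along its +y edge, rear face flush with the rear of the seat.

Four stools sit around the table at the −y, +y, −x, +x sides. The chair is on top of the table, centred.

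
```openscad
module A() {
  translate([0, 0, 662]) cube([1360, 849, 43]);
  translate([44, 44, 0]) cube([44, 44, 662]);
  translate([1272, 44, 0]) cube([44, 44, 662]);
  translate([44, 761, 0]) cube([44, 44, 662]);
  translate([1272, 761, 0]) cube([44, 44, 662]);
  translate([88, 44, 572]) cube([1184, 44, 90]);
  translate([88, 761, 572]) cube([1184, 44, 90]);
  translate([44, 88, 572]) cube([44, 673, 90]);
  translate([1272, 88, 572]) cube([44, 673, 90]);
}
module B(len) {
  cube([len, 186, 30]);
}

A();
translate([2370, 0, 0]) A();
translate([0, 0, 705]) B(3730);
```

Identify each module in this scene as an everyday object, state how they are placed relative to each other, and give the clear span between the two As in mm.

A is a table. B is a beam. A beam spans the tops of two tables. The clear span between the two tables is 1010 mm.

Second table starts at x = 2370; first ends at x = 1360; clear span = 2370 − 1360 = 1010 mm.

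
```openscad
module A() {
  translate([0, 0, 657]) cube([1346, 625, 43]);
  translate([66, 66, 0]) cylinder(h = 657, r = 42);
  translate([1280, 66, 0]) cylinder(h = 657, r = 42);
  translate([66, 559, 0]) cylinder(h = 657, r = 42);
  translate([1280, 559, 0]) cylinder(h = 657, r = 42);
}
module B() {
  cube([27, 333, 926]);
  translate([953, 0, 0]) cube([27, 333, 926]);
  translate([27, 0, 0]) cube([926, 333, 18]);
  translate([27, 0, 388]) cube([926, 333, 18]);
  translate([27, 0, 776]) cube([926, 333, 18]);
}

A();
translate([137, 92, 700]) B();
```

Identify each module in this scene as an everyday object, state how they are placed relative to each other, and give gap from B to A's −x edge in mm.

The bookshelf's min-x is at 137; the table's min-x is 0; gap = 137 mm.

A is a table. B is a bookshelf. The bookshelf is on top of the table. The gap from the bookshelf to the table's −x edge is 137 mm.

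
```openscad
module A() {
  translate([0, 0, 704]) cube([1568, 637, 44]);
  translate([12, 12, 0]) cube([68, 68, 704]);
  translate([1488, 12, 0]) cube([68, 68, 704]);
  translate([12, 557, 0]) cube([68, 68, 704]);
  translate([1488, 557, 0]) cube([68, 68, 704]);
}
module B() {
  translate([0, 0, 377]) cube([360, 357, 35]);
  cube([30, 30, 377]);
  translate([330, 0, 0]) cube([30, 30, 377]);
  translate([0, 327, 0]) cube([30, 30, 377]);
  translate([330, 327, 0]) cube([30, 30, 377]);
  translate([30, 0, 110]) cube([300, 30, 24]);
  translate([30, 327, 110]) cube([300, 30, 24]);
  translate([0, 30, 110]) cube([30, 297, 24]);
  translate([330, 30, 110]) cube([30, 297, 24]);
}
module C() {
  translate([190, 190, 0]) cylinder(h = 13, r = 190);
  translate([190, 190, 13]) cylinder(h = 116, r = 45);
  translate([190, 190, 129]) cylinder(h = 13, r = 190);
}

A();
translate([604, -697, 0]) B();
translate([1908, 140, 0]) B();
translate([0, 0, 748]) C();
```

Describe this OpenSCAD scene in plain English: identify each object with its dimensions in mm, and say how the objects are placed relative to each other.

A is a table: top 1568 mm (x) × 637 mm (y), 44 mm thick, upper face at z = 748 mm, on four 68×68 mm square legs, each inset 12 mm from the nearest pair of top edges, running from z = 0 to the bottom of the top.

B is a simple wooden stool: a rectangular seat 360 mm (x) by 357 mm (y), 35 mm thick, top face at z = 412 mm, on four square legs, each 30×30 mm in cross-section. The legs rest on z = 0, each flush with a corner of the seat. Four stretchers, 30 mm wide and 24 mm tall, connect adjacent legs with their undersides at z = 110 mm, each running between the inner faces of the legs it joins and aligned with the legs' outer faces on the other axis.

C is a spool: two coaxial disc flanges of radius 190 mm and thickness 13 mm, joined by a core cylinder of radius 45 mm and height 116 mm. The lower flange rests on z = 0 and the three cylinders share a vertical axis.

Two stools sit around the table at the −y, +x sides. The spool is on top of the table.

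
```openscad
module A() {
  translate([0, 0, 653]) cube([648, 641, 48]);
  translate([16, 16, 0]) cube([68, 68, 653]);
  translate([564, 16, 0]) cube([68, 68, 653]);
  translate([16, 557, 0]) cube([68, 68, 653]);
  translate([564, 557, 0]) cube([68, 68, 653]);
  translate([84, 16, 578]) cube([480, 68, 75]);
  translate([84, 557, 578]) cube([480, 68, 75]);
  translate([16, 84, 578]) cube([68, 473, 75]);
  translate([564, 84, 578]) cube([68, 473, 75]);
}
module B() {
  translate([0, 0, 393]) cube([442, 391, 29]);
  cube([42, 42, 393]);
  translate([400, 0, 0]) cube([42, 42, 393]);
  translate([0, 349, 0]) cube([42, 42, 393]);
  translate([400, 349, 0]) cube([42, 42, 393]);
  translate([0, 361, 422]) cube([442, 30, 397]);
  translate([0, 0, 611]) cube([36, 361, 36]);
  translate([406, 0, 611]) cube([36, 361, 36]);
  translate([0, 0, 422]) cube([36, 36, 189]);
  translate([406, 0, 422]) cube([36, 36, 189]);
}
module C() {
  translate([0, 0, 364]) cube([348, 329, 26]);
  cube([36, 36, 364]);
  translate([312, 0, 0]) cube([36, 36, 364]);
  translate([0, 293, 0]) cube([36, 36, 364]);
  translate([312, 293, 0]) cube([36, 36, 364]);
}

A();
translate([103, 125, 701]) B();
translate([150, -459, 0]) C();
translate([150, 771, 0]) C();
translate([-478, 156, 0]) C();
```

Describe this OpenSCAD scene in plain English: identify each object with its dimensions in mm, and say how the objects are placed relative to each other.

A is a table: top 648 mm (x) × 641 mm (y), 48 mm thick, upper face at z = 701 mm, on four 68×68 mm square legs, each inset 16 mm from the nearest pair of top edges, running from z = 0 to the bottom of the top. Four apron rails, 68 mm thick and 75 mm tall, run between adjacent legs with their top edges flush with the underside of the top and their outer faces flush with the legs' outer faces.

B is a chair: 442×391 mm seat, 29 mm thick, top at z = 422 mm, on four 42 mm square corner legs flush with the seat edges. A 30 mm thick backrest slab spans the full seat width, extending 397 mm above the seat top, its back face flush with the seat's +y edge. Two armrests of 36×36 mm section run along each side from the seat's front edge to the front of the backrest, top faces 225 mm above the seat top and outer faces flush with the seat's x-edges; a 36×36 mm post under the front of each armrest stands on the seat at the front corner.

C is a simple wooden stool: a rectangular seat 348 mm (x) by 329 mm (y), 26 mm thick, top face at z = 390 mm, on four square legs, each 36×36 mm in cross-section. The legs rest on z = 0, each flush with a corner of the seat.

The chair is on top of the table, centred. Three stools sit around the table at the −y, +y, −x sides.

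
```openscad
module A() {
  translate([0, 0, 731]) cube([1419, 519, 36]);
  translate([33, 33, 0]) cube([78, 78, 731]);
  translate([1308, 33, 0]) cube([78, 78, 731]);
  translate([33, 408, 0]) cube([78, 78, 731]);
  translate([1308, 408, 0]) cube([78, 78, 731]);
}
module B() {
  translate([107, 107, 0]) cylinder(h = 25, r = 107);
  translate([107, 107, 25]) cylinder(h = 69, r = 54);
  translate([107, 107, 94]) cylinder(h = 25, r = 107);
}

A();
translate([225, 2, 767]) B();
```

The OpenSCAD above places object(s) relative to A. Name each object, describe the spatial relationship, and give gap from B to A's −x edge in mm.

The spool's min-x is at 225; the table's min-x is 0; gap = 225 mm.

A is a table. B is a spool. The spool is on top of the table. The gap from the spool to the table's −x edge is 225 mm.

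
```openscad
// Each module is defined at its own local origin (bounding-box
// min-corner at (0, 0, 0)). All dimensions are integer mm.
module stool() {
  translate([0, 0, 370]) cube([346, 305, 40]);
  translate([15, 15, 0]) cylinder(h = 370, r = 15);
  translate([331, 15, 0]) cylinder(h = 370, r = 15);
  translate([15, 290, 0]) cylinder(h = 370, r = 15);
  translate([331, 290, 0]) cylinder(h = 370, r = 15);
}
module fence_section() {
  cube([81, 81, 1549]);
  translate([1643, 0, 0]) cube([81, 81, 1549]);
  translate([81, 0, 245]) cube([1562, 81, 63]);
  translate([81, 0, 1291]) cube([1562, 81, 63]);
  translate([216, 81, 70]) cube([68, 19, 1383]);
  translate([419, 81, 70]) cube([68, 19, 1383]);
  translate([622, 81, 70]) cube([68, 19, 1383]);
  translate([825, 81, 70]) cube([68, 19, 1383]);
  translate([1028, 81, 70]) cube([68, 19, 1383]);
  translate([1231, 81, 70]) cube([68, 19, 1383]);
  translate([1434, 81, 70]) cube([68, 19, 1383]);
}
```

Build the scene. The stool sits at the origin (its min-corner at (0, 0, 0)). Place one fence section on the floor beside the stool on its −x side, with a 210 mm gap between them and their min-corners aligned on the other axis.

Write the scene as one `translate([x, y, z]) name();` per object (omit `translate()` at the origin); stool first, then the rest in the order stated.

stool();
translate([-1934, 0, 0]) fence_section();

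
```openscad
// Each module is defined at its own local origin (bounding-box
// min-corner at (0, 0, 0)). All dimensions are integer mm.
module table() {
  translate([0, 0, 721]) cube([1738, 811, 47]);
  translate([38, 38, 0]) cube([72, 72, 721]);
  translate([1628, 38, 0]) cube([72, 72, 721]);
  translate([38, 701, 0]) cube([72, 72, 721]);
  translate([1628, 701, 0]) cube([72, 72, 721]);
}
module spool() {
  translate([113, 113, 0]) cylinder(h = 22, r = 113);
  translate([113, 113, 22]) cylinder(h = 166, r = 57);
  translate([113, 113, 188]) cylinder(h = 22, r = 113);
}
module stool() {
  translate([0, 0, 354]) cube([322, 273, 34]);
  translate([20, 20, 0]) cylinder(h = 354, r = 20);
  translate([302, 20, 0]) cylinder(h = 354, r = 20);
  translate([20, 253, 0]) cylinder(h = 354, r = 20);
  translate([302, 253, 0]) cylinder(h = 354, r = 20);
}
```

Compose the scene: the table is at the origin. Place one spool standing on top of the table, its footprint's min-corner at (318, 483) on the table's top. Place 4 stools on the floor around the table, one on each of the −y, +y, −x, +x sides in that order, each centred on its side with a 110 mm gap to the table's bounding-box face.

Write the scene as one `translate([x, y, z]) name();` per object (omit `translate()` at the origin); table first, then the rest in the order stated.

table();
translate([318, 483, 768]) spool();
translate([708, -383, 0]) stool();
translate([708, 921, 0]) stool();
translate([-432, 269, 0]) stool();
translate([1848, 269, 0]) stool();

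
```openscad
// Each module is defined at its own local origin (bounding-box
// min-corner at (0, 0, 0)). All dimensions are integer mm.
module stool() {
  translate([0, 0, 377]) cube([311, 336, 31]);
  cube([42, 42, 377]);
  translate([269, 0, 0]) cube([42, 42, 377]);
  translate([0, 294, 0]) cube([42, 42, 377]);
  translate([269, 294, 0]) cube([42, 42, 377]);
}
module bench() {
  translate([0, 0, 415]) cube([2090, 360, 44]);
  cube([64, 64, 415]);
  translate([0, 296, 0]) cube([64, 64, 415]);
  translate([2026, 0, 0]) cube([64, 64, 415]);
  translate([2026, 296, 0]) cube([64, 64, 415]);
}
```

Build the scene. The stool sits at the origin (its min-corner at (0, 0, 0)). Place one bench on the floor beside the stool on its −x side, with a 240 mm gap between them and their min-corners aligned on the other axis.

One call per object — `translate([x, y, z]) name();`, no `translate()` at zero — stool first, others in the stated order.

stool();
translate([-2330, 0, 0]) bench();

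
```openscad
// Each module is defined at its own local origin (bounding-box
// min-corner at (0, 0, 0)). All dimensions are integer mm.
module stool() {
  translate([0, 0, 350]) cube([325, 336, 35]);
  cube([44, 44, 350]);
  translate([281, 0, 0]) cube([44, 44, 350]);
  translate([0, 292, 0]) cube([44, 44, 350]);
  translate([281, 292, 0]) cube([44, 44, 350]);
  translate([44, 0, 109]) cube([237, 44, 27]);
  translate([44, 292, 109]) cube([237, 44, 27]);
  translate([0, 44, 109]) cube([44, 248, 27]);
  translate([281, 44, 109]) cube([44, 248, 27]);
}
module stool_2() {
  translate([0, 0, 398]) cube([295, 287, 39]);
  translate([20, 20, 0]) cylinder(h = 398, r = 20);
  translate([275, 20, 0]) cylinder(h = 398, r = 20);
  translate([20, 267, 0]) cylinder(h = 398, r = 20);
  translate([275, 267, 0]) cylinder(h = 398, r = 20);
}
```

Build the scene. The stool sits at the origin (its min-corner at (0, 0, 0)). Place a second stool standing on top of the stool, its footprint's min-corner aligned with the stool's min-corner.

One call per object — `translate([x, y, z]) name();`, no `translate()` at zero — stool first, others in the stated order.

stool();
translate([0, 0, 385]) stool_2();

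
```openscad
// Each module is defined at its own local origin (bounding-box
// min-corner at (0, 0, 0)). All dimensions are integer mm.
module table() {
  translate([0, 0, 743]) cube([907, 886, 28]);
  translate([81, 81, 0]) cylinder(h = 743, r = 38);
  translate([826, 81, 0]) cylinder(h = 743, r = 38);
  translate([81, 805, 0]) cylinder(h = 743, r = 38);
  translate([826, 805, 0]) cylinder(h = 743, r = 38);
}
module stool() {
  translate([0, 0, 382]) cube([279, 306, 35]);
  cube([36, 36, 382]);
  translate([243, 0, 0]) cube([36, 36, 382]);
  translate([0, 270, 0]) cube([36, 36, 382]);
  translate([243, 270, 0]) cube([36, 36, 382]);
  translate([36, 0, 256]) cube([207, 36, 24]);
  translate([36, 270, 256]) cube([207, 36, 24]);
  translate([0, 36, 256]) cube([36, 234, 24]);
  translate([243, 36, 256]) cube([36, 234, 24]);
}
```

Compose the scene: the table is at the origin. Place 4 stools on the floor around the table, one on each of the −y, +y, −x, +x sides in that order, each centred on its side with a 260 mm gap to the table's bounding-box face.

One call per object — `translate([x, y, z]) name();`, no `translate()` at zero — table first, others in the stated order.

table();
translate([314, -566, 0]) stool();
translate([314, 1146, 0]) stool();
translate([-539, 290, 0]) stool();
translate([1167, 290, 0]) stool();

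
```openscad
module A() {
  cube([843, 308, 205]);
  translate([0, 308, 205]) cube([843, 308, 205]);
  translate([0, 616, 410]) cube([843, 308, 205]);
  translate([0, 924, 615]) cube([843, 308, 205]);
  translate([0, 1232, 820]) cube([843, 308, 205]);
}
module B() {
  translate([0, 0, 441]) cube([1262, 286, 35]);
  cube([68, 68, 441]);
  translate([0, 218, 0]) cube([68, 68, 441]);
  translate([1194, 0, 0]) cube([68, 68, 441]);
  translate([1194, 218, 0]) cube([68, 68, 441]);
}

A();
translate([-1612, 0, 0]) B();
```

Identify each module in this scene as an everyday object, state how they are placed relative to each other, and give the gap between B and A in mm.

A is a staircase. B is a bench. The bench is on the floor beside the staircase on its −x side. The gap between the bench and the staircase is 350 mm.

The bench's nearest face is 350 mm from the staircase's −x face.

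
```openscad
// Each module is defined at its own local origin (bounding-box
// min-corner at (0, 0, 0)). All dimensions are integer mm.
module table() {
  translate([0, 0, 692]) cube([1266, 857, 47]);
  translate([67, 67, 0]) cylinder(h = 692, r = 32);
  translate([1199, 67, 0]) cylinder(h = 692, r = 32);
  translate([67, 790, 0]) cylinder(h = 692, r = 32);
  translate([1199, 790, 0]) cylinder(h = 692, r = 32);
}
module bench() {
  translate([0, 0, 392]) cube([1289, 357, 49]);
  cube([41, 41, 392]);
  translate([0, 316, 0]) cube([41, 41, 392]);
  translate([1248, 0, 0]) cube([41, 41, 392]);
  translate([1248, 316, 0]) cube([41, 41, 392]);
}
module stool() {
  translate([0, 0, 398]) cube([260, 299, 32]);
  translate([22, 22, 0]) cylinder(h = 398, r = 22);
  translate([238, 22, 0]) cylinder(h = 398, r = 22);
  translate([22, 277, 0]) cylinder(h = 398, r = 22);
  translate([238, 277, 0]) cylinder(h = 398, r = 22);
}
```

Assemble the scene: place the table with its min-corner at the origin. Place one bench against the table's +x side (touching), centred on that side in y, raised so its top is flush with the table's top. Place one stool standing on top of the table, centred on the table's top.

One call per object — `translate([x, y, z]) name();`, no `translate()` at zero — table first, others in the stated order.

table();
translate([1266, 250, 298]) bench();
translate([503, 279, 739]) stool();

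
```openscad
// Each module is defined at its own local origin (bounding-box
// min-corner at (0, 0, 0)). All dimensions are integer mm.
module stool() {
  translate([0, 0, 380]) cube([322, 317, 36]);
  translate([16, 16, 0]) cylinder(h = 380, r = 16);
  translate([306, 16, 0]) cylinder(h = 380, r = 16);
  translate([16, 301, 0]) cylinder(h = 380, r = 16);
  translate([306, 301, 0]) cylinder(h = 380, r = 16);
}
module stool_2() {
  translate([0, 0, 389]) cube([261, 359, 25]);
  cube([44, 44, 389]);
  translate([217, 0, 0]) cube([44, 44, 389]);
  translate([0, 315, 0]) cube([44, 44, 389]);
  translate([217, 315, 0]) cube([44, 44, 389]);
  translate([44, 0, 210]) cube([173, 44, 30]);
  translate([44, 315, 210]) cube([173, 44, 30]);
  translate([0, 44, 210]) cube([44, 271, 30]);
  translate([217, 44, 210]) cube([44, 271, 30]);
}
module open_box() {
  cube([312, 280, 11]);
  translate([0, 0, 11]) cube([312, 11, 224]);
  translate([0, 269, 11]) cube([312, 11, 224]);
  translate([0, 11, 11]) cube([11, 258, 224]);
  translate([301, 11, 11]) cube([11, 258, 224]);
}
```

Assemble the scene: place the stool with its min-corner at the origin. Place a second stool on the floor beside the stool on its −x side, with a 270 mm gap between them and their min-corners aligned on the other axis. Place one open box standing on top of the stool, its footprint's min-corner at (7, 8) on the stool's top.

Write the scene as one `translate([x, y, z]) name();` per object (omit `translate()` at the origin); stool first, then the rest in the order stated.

stool();
translate([-531, 0, 0]) stool_2();
translate([7, 8, 416]) open_box();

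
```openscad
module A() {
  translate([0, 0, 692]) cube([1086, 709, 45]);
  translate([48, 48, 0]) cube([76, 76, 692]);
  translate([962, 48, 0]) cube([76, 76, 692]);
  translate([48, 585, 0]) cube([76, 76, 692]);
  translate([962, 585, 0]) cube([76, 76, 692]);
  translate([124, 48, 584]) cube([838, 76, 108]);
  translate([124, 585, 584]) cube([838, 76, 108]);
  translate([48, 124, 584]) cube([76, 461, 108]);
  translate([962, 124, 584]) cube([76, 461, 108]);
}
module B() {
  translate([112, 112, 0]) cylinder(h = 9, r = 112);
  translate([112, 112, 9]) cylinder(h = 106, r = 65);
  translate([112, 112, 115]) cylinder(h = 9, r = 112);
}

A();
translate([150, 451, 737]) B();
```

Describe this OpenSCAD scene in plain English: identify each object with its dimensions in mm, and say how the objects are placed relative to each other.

A is a table: top 1086 mm (x) × 709 mm (y), 45 mm thick, upper face at z = 737 mm, on four 76×76 mm square legs, each inset 48 mm from the nearest pair of top edges, running from z = 0 to the bottom of the top. Four apron rails, 76 mm thick and 108 mm tall, run between adjacent legs with their top edges flush with the underside of the top and their outer faces flush with the legs' outer faces.

B is a spool: two coaxial disc flanges of radius 112 mm and thickness 9 mm, joined by a core cylinder of radius 65 mm and height 106 mm. The lower flange rests on z = 0 and the three cylinders share a vertical axis.

The spool is on top of the table.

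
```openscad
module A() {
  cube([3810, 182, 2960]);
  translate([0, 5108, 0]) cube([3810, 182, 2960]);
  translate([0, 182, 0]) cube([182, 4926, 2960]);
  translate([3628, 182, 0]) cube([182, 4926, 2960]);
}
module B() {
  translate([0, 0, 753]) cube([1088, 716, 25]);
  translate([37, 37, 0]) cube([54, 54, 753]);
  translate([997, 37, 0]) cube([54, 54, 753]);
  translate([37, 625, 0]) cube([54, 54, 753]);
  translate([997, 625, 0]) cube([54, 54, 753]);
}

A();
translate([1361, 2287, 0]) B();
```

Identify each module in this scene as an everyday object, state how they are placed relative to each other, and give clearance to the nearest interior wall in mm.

A is a house frame. B is a table. The table sits inside the house frame, centred. The clearance to the nearest interior wall is 1179 mm.

Clearances: x = 1179, y = 2105; minimum 1179 mm.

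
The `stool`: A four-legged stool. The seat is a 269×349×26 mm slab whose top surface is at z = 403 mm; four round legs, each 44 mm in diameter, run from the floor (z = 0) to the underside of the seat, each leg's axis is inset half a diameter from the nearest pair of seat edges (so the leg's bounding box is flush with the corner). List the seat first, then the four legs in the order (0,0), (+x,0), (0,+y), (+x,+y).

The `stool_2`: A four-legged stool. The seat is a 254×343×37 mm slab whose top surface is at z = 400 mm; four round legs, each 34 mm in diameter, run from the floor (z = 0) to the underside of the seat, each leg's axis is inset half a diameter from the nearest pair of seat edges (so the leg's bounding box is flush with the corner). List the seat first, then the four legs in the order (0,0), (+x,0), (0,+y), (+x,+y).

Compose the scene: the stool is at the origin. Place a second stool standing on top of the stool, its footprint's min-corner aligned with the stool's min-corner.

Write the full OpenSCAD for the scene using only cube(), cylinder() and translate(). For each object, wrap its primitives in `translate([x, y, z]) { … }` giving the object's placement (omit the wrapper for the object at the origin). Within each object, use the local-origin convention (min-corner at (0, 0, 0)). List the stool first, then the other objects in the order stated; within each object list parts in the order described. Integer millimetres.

translate([0, 0, 377]) cube([269, 349, 26]);
translate([22, 22, 0]) cylinder(h = 377, r = 22);
translate([247, 22, 0]) cylinder(h = 377, r = 22);
translate([22, 327, 0]) cylinder(h = 377, r = 22);
translate([247, 327, 0]) cylinder(h = 377, r = 22);
translate([0, 0, 403]) {
  translate([0, 0, 363]) cube([254, 343, 37]);
  translate([17, 17, 0]) cylinder(h = 363, r = 17);
  translate([237, 17, 0]) cylinder(h = 363, r = 17);
  translate([17, 326, 0]) cylinder(h = 363, r = 17);
  translate([237, 326, 0]) cylinder(h = 363, r = 17);
}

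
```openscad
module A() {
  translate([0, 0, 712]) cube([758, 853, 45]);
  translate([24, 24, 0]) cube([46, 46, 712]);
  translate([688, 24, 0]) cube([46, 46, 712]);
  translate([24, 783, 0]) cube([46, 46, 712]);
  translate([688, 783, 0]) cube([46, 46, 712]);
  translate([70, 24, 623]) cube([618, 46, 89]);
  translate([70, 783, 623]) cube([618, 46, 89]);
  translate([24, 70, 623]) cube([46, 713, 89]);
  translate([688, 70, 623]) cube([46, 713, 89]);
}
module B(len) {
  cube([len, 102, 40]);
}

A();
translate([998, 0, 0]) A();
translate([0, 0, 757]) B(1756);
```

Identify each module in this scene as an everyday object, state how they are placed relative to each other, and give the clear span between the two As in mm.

A is a table. B is a beam. A beam spans the tops of two tables. The clear span between the two tables is 240 mm.

Second table starts at x = 998; first ends at x = 758; clear span = 998 − 758 = 240 mm.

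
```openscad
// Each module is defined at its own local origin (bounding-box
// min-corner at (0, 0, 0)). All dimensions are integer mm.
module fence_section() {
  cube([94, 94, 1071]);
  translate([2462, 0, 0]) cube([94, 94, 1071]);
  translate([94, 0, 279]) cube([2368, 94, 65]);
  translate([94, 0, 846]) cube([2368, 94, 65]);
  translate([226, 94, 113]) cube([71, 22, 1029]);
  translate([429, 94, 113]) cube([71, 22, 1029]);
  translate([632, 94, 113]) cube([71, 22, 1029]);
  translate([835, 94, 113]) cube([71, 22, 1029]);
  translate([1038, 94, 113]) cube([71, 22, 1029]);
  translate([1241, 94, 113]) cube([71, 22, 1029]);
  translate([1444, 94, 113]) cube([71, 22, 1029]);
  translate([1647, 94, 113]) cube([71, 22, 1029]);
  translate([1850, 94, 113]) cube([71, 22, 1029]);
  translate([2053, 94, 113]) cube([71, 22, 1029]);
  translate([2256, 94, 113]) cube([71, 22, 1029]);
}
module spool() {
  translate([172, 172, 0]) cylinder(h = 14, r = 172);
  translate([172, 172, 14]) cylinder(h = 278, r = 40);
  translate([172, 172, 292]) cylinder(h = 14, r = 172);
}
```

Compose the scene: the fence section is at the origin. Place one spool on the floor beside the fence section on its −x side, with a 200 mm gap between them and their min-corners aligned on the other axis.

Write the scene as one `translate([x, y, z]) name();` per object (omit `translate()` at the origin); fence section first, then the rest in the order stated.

fence_section();
translate([-544, 0, 0]) spool();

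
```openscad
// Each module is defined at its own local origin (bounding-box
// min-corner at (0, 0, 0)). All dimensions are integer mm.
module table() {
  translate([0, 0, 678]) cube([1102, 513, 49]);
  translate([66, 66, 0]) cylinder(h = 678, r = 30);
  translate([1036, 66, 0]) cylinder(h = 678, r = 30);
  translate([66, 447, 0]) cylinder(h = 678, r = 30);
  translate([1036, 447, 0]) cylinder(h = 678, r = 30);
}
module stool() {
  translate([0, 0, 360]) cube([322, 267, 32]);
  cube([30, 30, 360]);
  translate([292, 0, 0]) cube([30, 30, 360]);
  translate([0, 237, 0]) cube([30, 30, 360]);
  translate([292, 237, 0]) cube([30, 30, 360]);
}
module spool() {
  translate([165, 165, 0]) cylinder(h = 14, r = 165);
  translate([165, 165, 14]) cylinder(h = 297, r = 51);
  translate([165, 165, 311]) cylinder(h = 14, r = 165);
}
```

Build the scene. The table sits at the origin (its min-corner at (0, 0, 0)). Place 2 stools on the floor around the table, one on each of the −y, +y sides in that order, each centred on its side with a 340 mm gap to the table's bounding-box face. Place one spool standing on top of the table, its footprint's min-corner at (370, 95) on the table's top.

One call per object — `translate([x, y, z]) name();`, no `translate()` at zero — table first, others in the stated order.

table();
translate([390, -607, 0]) stool();
translate([390, 853, 0]) stool();
translate([370, 95, 727]) spool();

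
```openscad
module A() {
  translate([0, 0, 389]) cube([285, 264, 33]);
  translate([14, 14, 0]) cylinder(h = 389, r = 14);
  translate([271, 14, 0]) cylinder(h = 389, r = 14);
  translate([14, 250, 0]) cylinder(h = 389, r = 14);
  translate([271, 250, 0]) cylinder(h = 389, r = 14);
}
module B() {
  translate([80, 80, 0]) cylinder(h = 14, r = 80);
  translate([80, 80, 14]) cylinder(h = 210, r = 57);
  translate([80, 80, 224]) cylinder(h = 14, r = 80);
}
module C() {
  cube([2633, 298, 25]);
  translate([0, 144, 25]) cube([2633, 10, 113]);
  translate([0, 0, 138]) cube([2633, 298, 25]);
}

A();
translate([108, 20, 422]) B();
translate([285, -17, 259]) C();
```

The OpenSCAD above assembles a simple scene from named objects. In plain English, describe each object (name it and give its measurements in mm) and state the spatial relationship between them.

A is a four-legged stool. The seat is 285×264 mm, 33 mm thick, top at z = 422 mm. It stands on four round legs, each 28 mm in diameter, from z = 0 to the seat underside, each leg's axis is inset half a diameter from the nearest pair of seat edges (so the leg's bounding box is flush with the corner).

B is a spool: two coaxial disc flanges of radius 80 mm and thickness 14 mm, joined by a core cylinder of radius 57 mm and height 210 mm. The lower flange rests on z = 0 and the three cylinders share a vertical axis.

C is an I-beam lying along x, 2633 mm long. Overall section height 163 mm. Two flanges 298 mm wide (y) and 25 mm thick, one on the floor and one at the top; a web 10 mm thick runs between them, centred on the flange width.

The spool is on top of the stool. The I-beam is beside the stool with their tops flush at z = 422.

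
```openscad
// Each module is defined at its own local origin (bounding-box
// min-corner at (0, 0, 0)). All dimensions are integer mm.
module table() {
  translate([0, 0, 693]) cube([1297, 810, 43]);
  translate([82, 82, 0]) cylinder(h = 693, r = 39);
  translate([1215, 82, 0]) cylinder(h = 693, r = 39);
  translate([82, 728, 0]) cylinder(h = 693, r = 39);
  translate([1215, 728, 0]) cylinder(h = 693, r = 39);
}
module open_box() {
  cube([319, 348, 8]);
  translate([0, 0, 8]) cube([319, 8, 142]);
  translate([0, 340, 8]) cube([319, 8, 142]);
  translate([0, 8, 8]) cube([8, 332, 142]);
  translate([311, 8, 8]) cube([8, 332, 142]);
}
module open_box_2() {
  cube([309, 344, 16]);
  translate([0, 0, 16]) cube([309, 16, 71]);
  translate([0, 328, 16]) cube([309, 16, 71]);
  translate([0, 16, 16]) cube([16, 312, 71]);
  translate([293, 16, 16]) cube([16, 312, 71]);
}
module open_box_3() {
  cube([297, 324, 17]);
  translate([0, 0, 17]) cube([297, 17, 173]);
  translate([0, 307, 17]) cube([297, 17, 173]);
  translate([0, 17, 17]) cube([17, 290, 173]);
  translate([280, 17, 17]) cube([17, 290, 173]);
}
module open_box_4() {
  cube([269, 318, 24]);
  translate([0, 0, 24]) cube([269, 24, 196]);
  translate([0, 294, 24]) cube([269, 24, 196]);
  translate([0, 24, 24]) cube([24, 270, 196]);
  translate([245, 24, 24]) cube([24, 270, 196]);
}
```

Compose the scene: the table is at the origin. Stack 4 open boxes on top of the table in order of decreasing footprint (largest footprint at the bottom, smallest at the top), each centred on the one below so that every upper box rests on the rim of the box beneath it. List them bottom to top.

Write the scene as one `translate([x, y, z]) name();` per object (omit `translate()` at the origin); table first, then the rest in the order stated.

table();
translate([489, 231, 736]) open_box();
translate([494, 233, 886]) open_box_2();
translate([500, 243, 973]) open_box_3();
translate([514, 246, 1163]) open_box_4();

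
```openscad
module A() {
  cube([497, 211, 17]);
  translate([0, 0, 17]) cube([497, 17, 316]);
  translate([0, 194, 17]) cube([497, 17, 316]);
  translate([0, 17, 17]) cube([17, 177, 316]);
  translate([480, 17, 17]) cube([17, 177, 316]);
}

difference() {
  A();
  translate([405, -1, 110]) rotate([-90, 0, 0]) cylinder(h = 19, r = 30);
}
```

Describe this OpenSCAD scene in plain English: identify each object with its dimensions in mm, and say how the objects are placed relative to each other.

A is an open storage box with external size 497×211×333 mm and wall thickness 17 mm (the base is also 17 mm thick). The base covers the whole footprint; the four walls stand on the base, with the y-facing walls full-width and the x-facing walls fitting between their inner faces.

The open box has a circular hole of radius 30 mm through its front wall, centred at (x = 405, z = 110).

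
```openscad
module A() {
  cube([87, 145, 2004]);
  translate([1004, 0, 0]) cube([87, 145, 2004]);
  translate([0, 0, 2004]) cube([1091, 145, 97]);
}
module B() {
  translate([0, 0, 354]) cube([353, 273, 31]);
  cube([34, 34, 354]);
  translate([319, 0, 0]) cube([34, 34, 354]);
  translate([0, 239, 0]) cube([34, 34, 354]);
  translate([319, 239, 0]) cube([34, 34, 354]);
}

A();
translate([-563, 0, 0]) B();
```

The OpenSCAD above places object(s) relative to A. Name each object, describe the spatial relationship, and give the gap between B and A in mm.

The stool's nearest face is 210 mm from the door frame's −x face.

A is a door frame. B is a stool. The stool is on the floor beside the door frame on its −x side. The gap between the stool and the door frame is 210 mm.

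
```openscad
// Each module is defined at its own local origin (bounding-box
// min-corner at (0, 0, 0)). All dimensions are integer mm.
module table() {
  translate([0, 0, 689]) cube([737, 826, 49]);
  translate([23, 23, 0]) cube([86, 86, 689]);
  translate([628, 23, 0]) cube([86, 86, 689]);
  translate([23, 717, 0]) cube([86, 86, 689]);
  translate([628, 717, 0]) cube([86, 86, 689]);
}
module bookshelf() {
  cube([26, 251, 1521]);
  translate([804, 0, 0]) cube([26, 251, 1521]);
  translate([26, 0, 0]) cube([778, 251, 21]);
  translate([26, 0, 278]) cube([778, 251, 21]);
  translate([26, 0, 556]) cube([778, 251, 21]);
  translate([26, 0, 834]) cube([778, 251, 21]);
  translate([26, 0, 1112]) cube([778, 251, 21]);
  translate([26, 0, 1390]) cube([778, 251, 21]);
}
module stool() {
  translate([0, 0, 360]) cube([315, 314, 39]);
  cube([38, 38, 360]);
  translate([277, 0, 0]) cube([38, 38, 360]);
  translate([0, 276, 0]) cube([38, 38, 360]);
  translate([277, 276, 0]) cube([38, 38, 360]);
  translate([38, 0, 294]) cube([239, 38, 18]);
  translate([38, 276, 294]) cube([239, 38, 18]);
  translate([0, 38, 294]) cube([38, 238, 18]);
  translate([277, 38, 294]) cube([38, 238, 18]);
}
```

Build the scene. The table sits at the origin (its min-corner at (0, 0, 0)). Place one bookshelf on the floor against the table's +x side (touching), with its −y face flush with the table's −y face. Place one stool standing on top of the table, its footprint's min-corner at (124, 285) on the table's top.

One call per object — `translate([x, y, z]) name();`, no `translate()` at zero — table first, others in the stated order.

table();
translate([737, 0, 0]) bookshelf();
translate([124, 285, 738]) stool();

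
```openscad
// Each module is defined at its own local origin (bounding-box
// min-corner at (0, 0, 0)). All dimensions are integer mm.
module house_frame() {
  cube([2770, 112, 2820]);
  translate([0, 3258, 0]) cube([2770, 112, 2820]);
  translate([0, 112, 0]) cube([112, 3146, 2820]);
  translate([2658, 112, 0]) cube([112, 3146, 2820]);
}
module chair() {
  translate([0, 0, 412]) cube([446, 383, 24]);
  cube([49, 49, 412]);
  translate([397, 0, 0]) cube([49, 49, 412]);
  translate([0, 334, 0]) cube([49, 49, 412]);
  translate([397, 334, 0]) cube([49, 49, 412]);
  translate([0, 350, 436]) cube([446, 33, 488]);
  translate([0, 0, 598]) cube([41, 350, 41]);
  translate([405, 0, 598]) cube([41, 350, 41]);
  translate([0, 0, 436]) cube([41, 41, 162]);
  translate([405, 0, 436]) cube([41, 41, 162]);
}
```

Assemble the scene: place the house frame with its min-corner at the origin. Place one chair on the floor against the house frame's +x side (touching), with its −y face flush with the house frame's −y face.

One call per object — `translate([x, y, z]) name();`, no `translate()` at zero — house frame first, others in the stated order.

house_frame();
translate([2770, 0, 0]) chair();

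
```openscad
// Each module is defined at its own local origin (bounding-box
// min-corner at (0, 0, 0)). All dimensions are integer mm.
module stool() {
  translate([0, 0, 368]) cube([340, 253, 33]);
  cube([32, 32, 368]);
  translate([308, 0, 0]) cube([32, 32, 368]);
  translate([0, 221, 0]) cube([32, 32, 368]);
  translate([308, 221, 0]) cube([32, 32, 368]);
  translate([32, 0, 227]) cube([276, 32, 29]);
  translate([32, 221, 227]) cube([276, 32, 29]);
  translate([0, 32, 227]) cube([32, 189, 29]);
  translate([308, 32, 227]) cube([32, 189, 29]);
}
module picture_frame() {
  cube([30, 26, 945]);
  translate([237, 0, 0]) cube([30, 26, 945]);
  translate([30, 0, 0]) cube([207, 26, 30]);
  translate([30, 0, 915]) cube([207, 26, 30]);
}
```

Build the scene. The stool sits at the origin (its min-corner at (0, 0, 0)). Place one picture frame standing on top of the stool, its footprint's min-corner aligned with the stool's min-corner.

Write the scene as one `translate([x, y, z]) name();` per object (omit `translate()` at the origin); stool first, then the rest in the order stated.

stool();
translate([0, 0, 401]) picture_frame();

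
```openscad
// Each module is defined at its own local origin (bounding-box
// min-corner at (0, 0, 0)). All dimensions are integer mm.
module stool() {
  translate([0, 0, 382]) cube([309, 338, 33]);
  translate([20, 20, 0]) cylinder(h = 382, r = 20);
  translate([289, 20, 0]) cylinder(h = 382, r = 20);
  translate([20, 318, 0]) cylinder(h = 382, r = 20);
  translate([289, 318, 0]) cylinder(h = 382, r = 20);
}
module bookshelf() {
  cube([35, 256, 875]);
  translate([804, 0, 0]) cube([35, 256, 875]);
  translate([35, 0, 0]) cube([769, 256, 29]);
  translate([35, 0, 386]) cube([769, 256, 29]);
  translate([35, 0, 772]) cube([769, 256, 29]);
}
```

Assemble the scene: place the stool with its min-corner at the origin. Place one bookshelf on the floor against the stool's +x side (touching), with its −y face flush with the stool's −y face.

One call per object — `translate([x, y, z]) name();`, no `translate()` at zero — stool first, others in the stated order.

stool();
translate([309, 0, 0]) bookshelf();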